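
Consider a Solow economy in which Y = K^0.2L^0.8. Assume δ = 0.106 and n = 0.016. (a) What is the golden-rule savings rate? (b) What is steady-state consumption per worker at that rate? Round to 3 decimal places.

(a) s_gold = 0.200; (b) c_gold ≈ 0.905

Break-even investment rate: n + δ = 0.016 + 0.106 = 0.122.
For Cobb-Douglas, s_gold equals capital's share: s_gold = 0.2.
Maximizing c = f(k) − (n+δ)·k gives f'(k) = n+δ, i.e. 0.2·k^(0.2−1) = 0.122, so k_gold = (0.2/0.122)^(1/0.8) ≈ 1.8550.
y_gold = 1.8550^0.2 ≈ 1.1315; c_gold = (1−0.2)·y_gold ≈ 0.9052.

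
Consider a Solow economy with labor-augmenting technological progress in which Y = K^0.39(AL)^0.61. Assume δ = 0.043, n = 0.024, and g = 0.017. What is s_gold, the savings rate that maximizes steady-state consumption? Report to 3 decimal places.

s_gold = 0.390

Break-even investment rate: n + g + δ = 0.024 + 0.017 + 0.043 = 0.084.
At the golden rule MPK = n+g+δ, and in any Cobb-Douglas steady state s = (n+g+δ)·k/y = MPK·k/y = capital's share 0.39.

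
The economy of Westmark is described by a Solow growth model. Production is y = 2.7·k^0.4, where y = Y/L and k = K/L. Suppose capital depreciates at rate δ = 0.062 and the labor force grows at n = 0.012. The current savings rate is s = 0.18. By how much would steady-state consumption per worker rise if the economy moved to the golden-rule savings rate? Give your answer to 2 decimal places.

The effective depreciation rate is n + δ = 0.012 + 0.062 = 0.074.
Current steady state (s = 0.18): k* = (0.18·2.7/0.074)^(1/0.6) ≈ 23.0325, y* = 2.7·23.0325^0.4 ≈ 9.4689, c* = (1−0.18)·9.4689 ≈ 7.7645.
Maximizing c = f(k) − (n+δ)·k gives f'(k) = n+δ, i.e. 0.4·2.7·k^(0.4−1) = 0.074, so k_gold = (0.4·2.7/0.074)^(1/0.6) ≈ 87.1606.
y_gold = 2.7·87.1606^0.4 ≈ 16.1247, c_gold = y_gold − 0.074·k_gold ≈ 9.6748.
Gain: Δc = 9.6748 − 7.7645 ≈ 1.9103.

Δc ≈ 1.91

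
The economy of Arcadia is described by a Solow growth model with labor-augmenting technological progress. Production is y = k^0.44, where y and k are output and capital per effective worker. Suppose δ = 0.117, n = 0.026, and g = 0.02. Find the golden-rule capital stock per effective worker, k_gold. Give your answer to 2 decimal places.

The effective depreciation rate is n + g + δ = 0.026 + 0.02 + 0.117 = 0.163.
At the golden rule the marginal product of capital equals n+g+δ: 0.44·k^(0.44−1) = 0.163. Solving, k_gold = (0.44/0.163)^(1/0.56) ≈ 5.8900.

k_gold ≈ 5.89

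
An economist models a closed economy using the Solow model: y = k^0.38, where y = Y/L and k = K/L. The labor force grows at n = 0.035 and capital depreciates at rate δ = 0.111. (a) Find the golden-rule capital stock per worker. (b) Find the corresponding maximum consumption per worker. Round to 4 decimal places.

The effective depreciation rate is n + δ = 0.035 + 0.111 = 0.146.
Setting f'(k) = n+δ gives 0.38·k^(0.38−1) = 0.146, hence k_gold = (0.38/0.146)^(1/0.62) ≈ 4.6779.
y_gold = 4.6779^0.38 ≈ 1.7973; c_gold = y_gold − 0.146·k_gold ≈ 1.1143.

(a) k_gold ≈ 4.6779; (b) c_gold ≈ 1.1143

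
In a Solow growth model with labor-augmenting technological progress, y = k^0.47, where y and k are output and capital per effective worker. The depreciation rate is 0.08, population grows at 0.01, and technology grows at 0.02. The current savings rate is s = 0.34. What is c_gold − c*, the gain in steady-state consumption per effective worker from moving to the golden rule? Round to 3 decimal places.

Δc ≈ 0.126

Break-even investment rate: n + g + δ = 0.01 + 0.02 + 0.08 = 0.11.
Current steady state (s = 0.34): k* = (0.34/0.11)^(1/0.53) ≈ 8.4080, y* = 8.4080^0.47 ≈ 2.7202, c* = (1−0.34)·2.7202 ≈ 1.7953.
Setting f'(k) = n+g+δ gives 0.47·k^(0.47−1) = 0.11, hence k_gold = (0.47/0.11)^(1/0.53) ≈ 15.4885.
y_gold = 15.4885^0.47 ≈ 3.6250, c_gold = y_gold − 0.11·k_gold ≈ 1.9212.
Gain: Δc = 1.9212 − 1.7953 ≈ 0.1259.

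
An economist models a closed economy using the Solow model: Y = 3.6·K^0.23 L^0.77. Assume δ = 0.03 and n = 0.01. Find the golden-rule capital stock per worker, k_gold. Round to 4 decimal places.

Break-even investment rate: n + δ = 0.01 + 0.03 = 0.04.
Setting f'(k) = n+δ gives 0.23·3.6·k^(0.23−1) = 0.04, hence k_gold = (0.23·3.6/0.04)^(1/0.77) ≈ 51.1744.

k_gold ≈ 51.1744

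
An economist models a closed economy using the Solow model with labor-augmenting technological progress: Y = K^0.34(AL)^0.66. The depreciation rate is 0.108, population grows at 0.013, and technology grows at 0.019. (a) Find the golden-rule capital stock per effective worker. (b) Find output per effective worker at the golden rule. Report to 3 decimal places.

n + g + δ = 0.013 + 0.019 + 0.108 = 0.14.
Maximizing c = f(k) − (n+g+δ)·k gives f'(k) = n+g+δ, i.e. 0.34·k^(0.34−1) = 0.14, so k_gold = (0.34/0.14)^(1/0.66) ≈ 3.8359.
y_gold = 3.8359^0.34 ≈ 1.5795.

(a) k_gold ≈ 3.836; (b) y_gold ≈ 1.579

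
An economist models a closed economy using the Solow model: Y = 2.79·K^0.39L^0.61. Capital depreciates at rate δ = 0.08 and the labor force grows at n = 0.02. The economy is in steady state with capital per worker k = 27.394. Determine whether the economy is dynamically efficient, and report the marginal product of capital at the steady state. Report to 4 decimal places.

Break-even investment rate: n + δ = 0.02 + 0.08 = 0.1.
MPK = 0.39·2.79·k^(0.39−1) = 0.39·2.79·27.394^(-0.61) ≈ 0.1444.
MPK > 0.1, so the economy is dynamically efficient (under-saving).

dynamically efficient; MPK ≈ 0.1444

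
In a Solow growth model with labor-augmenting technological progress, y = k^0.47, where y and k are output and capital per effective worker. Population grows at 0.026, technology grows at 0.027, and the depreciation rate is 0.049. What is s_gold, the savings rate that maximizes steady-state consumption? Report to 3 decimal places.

Break-even investment rate: n + g + δ = 0.026 + 0.027 + 0.049 = 0.102.
At the golden rule MPK = n+g+δ, and in any Cobb-Douglas steady state s = (n+g+δ)·k/y = MPK·k/y = capital's share 0.47.

s_gold = 0.470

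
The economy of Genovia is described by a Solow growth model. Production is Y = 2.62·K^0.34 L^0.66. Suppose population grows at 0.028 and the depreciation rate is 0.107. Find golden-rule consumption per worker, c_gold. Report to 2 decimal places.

c_gold ≈ 4.57

Capital per worker breaks even when investment replaces (n + δ)·k; here n + δ = 0.135.
Maximizing c = f(k) − (n+δ)·k gives f'(k) = n+δ, i.e. 0.34·2.62·k^(0.34−1) = 0.135, so k_gold = (0.34·2.62/0.135)^(1/0.66) ≈ 17.4416.
y_gold = 2.62·17.4416^0.34 ≈ 6.9253.
c_gold = y_gold − (n+δ)·k_gold = 6.9253 − 0.135·17.4416 ≈ 4.5707.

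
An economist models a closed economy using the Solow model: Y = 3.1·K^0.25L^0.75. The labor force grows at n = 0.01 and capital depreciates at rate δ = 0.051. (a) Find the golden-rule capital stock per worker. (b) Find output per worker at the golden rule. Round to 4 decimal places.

(a) k_gold ≈ 29.6458; (b) y_gold ≈ 7.2336

n + δ = 0.01 + 0.051 = 0.061.
Golden rule sets MPK = n+δ: 0.25·3.1·k^(0.25−1) = 0.061, so k_gold = (0.25·3.1/0.061)^(1/0.75) ≈ 29.6458.
y_gold = 3.1·29.6458^0.25 ≈ 7.2336.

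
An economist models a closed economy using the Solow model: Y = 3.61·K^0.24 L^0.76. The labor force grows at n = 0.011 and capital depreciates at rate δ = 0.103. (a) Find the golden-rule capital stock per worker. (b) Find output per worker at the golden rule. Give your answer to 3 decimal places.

(a) k_gold ≈ 14.420; (b) y_gold ≈ 6.849

n + δ = 0.011 + 0.103 = 0.114.
Golden rule sets MPK = n+δ: 0.24·3.61·k^(0.24−1) = 0.114, so k_gold = (0.24·3.61/0.114)^(1/0.76) ≈ 14.4200.
y_gold = 3.61·14.4200^0.24 ≈ 6.8495.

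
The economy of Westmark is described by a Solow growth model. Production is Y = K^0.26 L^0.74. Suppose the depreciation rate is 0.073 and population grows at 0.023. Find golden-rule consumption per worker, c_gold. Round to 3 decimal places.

Break-even investment rate: n + δ = 0.023 + 0.073 = 0.096.
Setting f'(k) = n+δ gives 0.26·k^(0.26−1) = 0.096, hence k_gold = (0.26/0.096)^(1/0.74) ≈ 3.8436.
y_gold = 3.8436^0.26 ≈ 1.4192.
c_gold = y_gold − (n+δ)·k_gold = 1.4192 − 0.096·3.8436 ≈ 1.0502.

c_gold ≈ 1.050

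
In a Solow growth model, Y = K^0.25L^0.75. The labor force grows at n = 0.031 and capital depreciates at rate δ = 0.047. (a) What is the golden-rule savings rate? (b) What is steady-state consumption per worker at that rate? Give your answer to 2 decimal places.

(a) s_gold = 0.25; (b) c_gold ≈ 1.11

Break-even investment rate: n + δ = 0.031 + 0.047 = 0.078.
For Cobb-Douglas, s_gold equals capital's share: s_gold = 0.25.
Setting f'(k) = n+δ gives 0.25·k^(0.25−1) = 0.078, hence k_gold = (0.25/0.078)^(1/0.75) ≈ 4.7256.
y_gold = 4.7256^0.25 ≈ 1.4744; c_gold = (1−0.25)·y_gold ≈ 1.1058.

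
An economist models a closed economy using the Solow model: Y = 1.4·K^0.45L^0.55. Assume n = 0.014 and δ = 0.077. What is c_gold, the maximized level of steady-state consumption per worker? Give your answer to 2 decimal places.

The effective depreciation rate is n + δ = 0.014 + 0.077 = 0.091.
Maximizing c = f(k) − (n+δ)·k gives f'(k) = n+δ, i.e. 0.45·1.4·k^(0.45−1) = 0.091, so k_gold = (0.45·1.4/0.091)^(1/0.55) ≈ 33.7145.
y_gold = 1.4·33.7145^0.45 ≈ 6.8178.
c_gold = y_gold − (n+δ)·k_gold = 6.8178 − 0.091·33.7145 ≈ 3.7498.

c_gold ≈ 3.75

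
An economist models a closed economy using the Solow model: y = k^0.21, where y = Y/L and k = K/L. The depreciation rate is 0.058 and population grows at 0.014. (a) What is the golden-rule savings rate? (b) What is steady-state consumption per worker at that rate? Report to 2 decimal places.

(a) s_gold = 0.21; (b) c_gold ≈ 1.05

The effective depreciation rate is n + δ = 0.014 + 0.058 = 0.072.
For Cobb-Douglas, s_gold equals capital's share: s_gold = 0.21.
At the golden rule the marginal product of capital equals n+δ: 0.21·k^(0.21−1) = 0.072. Solving, k_gold = (0.21/0.072)^(1/0.79) ≈ 3.8767.
y_gold = 3.8767^0.21 ≈ 1.3292; c_gold = (1−0.21)·y_gold ≈ 1.0500.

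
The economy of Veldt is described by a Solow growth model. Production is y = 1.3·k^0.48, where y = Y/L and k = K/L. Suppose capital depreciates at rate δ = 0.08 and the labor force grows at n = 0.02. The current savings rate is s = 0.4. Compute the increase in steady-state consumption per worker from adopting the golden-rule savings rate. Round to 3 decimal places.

Δc ≈ 0.091

Capital per worker breaks even when investment replaces (n + δ)·k; here n + δ = 0.1.
Current steady state (s = 0.4): k* = (0.4·1.3/0.1)^(1/0.52) ≈ 23.8193, y* = 1.3·23.8193^0.48 ≈ 5.9548, c* = (1−0.4)·5.9548 ≈ 3.5729.
Maximizing c = f(k) − (n+δ)·k gives f'(k) = n+δ, i.e. 0.48·1.3·k^(0.48−1) = 0.1, so k_gold = (0.48·1.3/0.1)^(1/0.52) ≈ 33.8221.
y_gold = 1.3·33.8221^0.48 ≈ 7.0463, c_gold = y_gold − 0.1·k_gold ≈ 3.6641.
Gain: Δc = 3.6641 − 3.5729 ≈ 0.0912.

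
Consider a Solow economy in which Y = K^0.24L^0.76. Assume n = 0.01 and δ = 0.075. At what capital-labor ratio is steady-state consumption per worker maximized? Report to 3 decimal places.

Capital per worker breaks even when investment replaces (n + δ)·k; here n + δ = 0.085.
Setting f'(k) = n+δ gives 0.24·k^(0.24−1) = 0.085, hence k_gold = (0.24/0.085)^(1/0.76) ≈ 3.9188.

k_gold ≈ 3.919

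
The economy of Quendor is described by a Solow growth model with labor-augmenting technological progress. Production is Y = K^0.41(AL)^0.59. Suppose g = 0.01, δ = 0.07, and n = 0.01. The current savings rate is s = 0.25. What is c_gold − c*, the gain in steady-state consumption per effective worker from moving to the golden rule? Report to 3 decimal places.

Break-even investment rate: n + g + δ = 0.01 + 0.01 + 0.07 = 0.09.
Current steady state (s = 0.25): k* = (0.25/0.09)^(1/0.59) ≈ 5.6498, y* = 5.6498^0.41 ≈ 2.0339, c* = (1−0.25)·2.0339 ≈ 1.5254.
Maximizing c = f(k) − (n+g+δ)·k gives f'(k) = n+g+δ, i.e. 0.41·k^(0.41−1) = 0.09, so k_gold = (0.41/0.09)^(1/0.59) ≈ 13.0669.
y_gold = 13.0669^0.41 ≈ 2.8683, c_gold = y_gold − 0.09·k_gold ≈ 1.6923.
Gain: Δc = 1.6923 − 1.5254 ≈ 0.1669.

Δc ≈ 0.167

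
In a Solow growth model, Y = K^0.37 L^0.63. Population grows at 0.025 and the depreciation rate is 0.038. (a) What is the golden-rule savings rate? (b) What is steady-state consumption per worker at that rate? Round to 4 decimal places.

Capital per worker breaks even when investment replaces (n + δ)·k; here n + δ = 0.063.
For Cobb-Douglas, s_gold equals capital's share: s_gold = 0.37.
Maximizing c = f(k) − (n+δ)·k gives f'(k) = n+δ, i.e. 0.37·k^(0.37−1) = 0.063, so k_gold = (0.37/0.063)^(1/0.63) ≈ 16.6117.
y_gold = 16.6117^0.37 ≈ 2.8285; c_gold = (1−0.37)·y_gold ≈ 1.7819.

(a) s_gold = 0.3700; (b) c_gold ≈ 1.7819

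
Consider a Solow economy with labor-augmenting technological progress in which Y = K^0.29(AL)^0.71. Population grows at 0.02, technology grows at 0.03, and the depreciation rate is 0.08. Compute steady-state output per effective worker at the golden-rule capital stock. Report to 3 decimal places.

y_gold ≈ 1.388

n + g + δ = 0.02 + 0.03 + 0.08 = 0.13.
Golden rule sets MPK = n+g+δ: 0.29·k^(0.29−1) = 0.13, so k_gold = (0.29/0.13)^(1/0.71) ≈ 3.0959.
Output: y_gold = k_gold^0.29 = 3.0959^0.29 ≈ 1.3878.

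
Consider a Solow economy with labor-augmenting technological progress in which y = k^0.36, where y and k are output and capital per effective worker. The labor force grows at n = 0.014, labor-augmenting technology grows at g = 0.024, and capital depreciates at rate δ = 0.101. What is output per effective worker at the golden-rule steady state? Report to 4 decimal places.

The effective depreciation rate is n + g + δ = 0.014 + 0.024 + 0.101 = 0.139.
Golden rule sets MPK = n+g+δ: 0.36·k^(0.36−1) = 0.139, so k_gold = (0.36/0.139)^(1/0.64) ≈ 4.4235.
Output: y_gold = k_gold^0.36 = 4.4235^0.36 ≈ 1.7079.

y_gold ≈ 1.7079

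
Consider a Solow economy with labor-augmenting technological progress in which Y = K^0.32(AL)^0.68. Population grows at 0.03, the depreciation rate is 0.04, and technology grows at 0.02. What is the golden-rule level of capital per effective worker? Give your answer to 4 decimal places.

Break-even investment rate: n + g + δ = 0.03 + 0.02 + 0.04 = 0.09.
Golden rule sets MPK = n+g+δ: 0.32·k^(0.32−1) = 0.09, so k_gold = (0.32/0.09)^(1/0.68) ≈ 6.4589.

k_gold ≈ 6.4589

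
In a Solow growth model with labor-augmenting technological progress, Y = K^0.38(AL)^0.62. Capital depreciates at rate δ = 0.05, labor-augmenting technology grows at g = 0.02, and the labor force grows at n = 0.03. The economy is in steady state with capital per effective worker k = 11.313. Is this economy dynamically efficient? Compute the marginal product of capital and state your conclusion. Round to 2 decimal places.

Break-even investment rate: n + g + δ = 0.03 + 0.02 + 0.05 = 0.1.
MPK = 0.38·k^(0.38−1) = 0.38·11.313^(-0.62) ≈ 0.0844.
MPK < 0.1, so the economy is dynamically inefficient (over-saving).

dynamically inefficient; MPK ≈ 0.08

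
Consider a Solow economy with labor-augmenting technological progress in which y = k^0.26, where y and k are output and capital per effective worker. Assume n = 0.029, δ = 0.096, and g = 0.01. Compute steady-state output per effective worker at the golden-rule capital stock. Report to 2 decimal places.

Break-even investment rate: n + g + δ = 0.029 + 0.01 + 0.096 = 0.135.
At the golden rule the marginal product of capital equals n+g+δ: 0.26·k^(0.26−1) = 0.135. Solving, k_gold = (0.26/0.135)^(1/0.74) ≈ 2.4246.
Output: y_gold = k_gold^0.26 = 2.4246^0.26 ≈ 1.2590.

y_gold ≈ 1.26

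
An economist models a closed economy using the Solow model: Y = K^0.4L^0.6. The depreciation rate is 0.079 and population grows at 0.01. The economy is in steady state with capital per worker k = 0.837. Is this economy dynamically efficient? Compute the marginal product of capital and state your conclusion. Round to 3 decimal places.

Capital per worker breaks even when investment replaces (n + δ)·k; here n + δ = 0.089.
MPK = 0.4·k^(0.4−1) = 0.4·0.837^(-0.6) ≈ 0.4451.
MPK > 0.089, so the economy is dynamically efficient (under-saving).

dynamically efficient; MPK ≈ 0.445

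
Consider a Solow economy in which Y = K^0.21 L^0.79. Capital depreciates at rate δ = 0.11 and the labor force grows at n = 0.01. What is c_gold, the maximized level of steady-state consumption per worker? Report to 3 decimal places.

The effective depreciation rate is n + δ = 0.01 + 0.11 = 0.12.
At the golden rule the marginal product of capital equals n+δ: 0.21·k^(0.21−1) = 0.12. Solving, k_gold = (0.21/0.12)^(1/0.79) ≈ 2.0307.
y_gold = 2.0307^0.21 ≈ 1.1604.
c_gold = y_gold − (n+δ)·k_gold = 1.1604 − 0.12·2.0307 ≈ 0.9167.

c_gold ≈ 0.917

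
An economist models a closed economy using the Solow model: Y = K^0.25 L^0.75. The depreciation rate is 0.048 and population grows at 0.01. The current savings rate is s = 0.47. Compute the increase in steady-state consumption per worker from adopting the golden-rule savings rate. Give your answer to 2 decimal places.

The effective depreciation rate is n + δ = 0.01 + 0.048 = 0.058.
Current steady state (s = 0.47): k* = (0.47/0.058)^(1/0.75) ≈ 16.2765, y* = 16.2765^0.25 ≈ 2.0086, c* = (1−0.47)·2.0086 ≈ 1.0645.
Setting f'(k) = n+δ gives 0.25·k^(0.25−1) = 0.058, hence k_gold = (0.25/0.058)^(1/0.75) ≈ 7.0148.
y_gold = 7.0148^0.25 ≈ 1.6274, c_gold = y_gold − 0.058·k_gold ≈ 1.2206.
Gain: Δc = 1.2206 − 1.0645 ≈ 0.1560.

Δc ≈ 0.16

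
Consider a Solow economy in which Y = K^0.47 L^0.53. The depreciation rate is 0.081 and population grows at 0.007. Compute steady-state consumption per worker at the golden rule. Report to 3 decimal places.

The effective depreciation rate is n + δ = 0.007 + 0.081 = 0.088.
Maximizing c = f(k) − (n+δ)·k gives f'(k) = n+δ, i.e. 0.47·k^(0.47−1) = 0.088, so k_gold = (0.47/0.088)^(1/0.53) ≈ 23.5971.
y_gold = 23.5971^0.47 ≈ 4.4182.
c_gold = y_gold − (n+δ)·k_gold = 4.4182 − 0.088·23.5971 ≈ 2.3416.

c_gold ≈ 2.342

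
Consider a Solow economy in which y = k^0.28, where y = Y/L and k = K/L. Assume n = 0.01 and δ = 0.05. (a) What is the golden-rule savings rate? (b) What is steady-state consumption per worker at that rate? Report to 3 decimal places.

The effective depreciation rate is n + δ = 0.01 + 0.05 = 0.06.
For Cobb-Douglas, s_gold equals capital's share: s_gold = 0.28.
Setting f'(k) = n+δ gives 0.28·k^(0.28−1) = 0.06, hence k_gold = (0.28/0.06)^(1/0.72) ≈ 8.4952.
y_gold = 8.4952^0.28 ≈ 1.8204; c_gold = (1−0.28)·y_gold ≈ 1.3107.

(a) s_gold = 0.280; (b) c_gold ≈ 1.311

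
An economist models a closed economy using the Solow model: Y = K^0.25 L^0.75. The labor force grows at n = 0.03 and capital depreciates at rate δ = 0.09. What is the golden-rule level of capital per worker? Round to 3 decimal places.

n + δ = 0.03 + 0.09 = 0.12.
Setting f'(k) = n+δ gives 0.25·k^(0.25−1) = 0.12, hence k_gold = (0.25/0.12)^(1/0.75) ≈ 2.6608.

k_gold ≈ 2.661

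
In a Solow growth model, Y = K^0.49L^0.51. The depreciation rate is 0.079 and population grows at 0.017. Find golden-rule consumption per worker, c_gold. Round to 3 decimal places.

c_gold ≈ 2.442

Break-even investment rate: n + δ = 0.017 + 0.079 = 0.096.
Golden rule sets MPK = n+δ: 0.49·k^(0.49−1) = 0.096, so k_gold = (0.49/0.096)^(1/0.51) ≈ 24.4393.
y_gold = 24.4393^0.49 ≈ 4.7881.
c_gold = y_gold − (n+δ)·k_gold = 4.7881 − 0.096·24.4393 ≈ 2.4419.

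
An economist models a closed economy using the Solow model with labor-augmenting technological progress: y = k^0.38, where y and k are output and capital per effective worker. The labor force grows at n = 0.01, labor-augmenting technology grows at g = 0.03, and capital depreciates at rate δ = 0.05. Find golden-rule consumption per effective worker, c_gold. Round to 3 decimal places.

n + g + δ = 0.01 + 0.03 + 0.05 = 0.09.
At the golden rule the marginal product of capital equals n+g+δ: 0.38·k^(0.38−1) = 0.09. Solving, k_gold = (0.38/0.09)^(1/0.62) ≈ 10.2079.
y_gold = 10.2079^0.38 ≈ 2.4177.
c_gold = y_gold − (n+g+δ)·k_gold = 2.4177 − 0.09·10.2079 ≈ 1.4990.

c_gold ≈ 1.499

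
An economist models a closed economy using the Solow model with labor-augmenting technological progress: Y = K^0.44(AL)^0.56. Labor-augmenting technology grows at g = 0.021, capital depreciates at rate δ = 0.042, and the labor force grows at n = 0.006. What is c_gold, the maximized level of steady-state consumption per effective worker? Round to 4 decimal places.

c_gold ≈ 2.4009

Break-even investment rate: n + g + δ = 0.006 + 0.021 + 0.042 = 0.069.
Maximizing c = f(k) − (n+g+δ)·k gives f'(k) = n+g+δ, i.e. 0.44·k^(0.44−1) = 0.069, so k_gold = (0.44/0.069)^(1/0.56) ≈ 27.3396.
y_gold = 27.3396^0.44 ≈ 4.2873.
c_gold = y_gold − (n+g+δ)·k_gold = 4.2873 − 0.069·27.3396 ≈ 2.4009.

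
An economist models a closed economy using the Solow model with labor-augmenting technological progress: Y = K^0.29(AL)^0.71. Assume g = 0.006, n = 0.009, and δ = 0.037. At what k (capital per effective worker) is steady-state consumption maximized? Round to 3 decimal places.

k_gold ≈ 11.253

Break-even investment rate: n + g + δ = 0.009 + 0.006 + 0.037 = 0.052.
Golden rule sets MPK = n+g+δ: 0.29·k^(0.29−1) = 0.052, so k_gold = (0.29/0.052)^(1/0.71) ≈ 11.2528.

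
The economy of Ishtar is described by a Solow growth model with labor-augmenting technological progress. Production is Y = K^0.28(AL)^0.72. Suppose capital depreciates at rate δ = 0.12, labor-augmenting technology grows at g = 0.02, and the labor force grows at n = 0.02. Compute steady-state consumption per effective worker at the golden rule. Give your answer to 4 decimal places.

c_gold ≈ 0.8950

n + g + δ = 0.02 + 0.02 + 0.12 = 0.16.
Setting f'(k) = n+g+δ gives 0.28·k^(0.28−1) = 0.16, hence k_gold = (0.28/0.16)^(1/0.72) ≈ 2.1755.
y_gold = 2.1755^0.28 ≈ 1.2431.
c_gold = y_gold − (n+g+δ)·k_gold = 1.2431 − 0.16·2.1755 ≈ 0.8950.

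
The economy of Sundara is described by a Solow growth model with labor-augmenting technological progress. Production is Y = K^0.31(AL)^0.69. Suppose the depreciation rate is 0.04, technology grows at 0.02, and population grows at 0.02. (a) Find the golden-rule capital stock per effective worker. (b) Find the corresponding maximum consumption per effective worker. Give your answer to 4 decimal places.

Break-even investment rate: n + g + δ = 0.02 + 0.02 + 0.04 = 0.08.
Golden rule sets MPK = n+g+δ: 0.31·k^(0.31−1) = 0.08, so k_gold = (0.31/0.08)^(1/0.69) ≈ 7.1214.
y_gold = 7.1214^0.31 ≈ 1.8378; c_gold = y_gold − 0.08·k_gold ≈ 1.2681.

(a) k_gold ≈ 7.1214; (b) c_gold ≈ 1.2681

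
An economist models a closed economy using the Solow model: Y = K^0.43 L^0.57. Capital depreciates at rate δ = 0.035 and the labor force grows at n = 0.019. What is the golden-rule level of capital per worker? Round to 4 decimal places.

k_gold ≈ 38.0919

Break-even investment rate: n + δ = 0.019 + 0.035 = 0.054.
At the golden rule the marginal product of capital equals n+δ: 0.43·k^(0.43−1) = 0.054. Solving, k_gold = (0.43/0.054)^(1/0.57) ≈ 38.0919.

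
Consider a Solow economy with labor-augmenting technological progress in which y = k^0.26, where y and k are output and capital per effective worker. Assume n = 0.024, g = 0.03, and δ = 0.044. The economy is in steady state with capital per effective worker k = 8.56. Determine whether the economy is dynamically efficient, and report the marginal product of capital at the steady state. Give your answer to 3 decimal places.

The effective depreciation rate is n + g + δ = 0.024 + 0.03 + 0.044 = 0.098.
MPK = 0.26·k^(0.26−1) = 0.26·8.56^(-0.74) ≈ 0.0531.
MPK < 0.098, so the economy is dynamically inefficient (over-saving).

dynamically inefficient; MPK ≈ 0.053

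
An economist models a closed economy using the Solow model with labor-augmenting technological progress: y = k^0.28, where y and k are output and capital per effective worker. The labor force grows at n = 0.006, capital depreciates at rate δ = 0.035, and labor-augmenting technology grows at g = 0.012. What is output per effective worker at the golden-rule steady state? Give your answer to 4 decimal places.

y_gold ≈ 1.9104

n + g + δ = 0.006 + 0.012 + 0.035 = 0.053.
Maximizing c = f(k) − (n+g+δ)·k gives f'(k) = n+g+δ, i.e. 0.28·k^(0.28−1) = 0.053, so k_gold = (0.28/0.053)^(1/0.72) ≈ 10.0926.
Output: y_gold = k_gold^0.28 = 10.0926^0.28 ≈ 1.9104.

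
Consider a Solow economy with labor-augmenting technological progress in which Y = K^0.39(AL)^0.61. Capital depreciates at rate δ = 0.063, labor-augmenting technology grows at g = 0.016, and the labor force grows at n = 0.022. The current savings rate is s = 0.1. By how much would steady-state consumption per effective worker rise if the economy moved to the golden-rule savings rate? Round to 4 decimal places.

Δc ≈ 0.5527

Capital per effective worker breaks even when investment replaces (n + g + δ)·k; here n + g + δ = 0.101.
Current steady state (s = 0.1): k* = (0.1/0.101)^(1/0.61) ≈ 0.9838, y* = 0.9838^0.39 ≈ 0.9937, c* = (1−0.1)·0.9937 ≈ 0.8943.
At the golden rule the marginal product of capital equals n+g+δ: 0.39·k^(0.39−1) = 0.101. Solving, k_gold = (0.39/0.101)^(1/0.61) ≈ 9.1596.
y_gold = 9.1596^0.39 ≈ 2.3721, c_gold = y_gold − 0.101·k_gold ≈ 1.4470.
Gain: Δc = 1.4470 − 0.8943 ≈ 0.5527.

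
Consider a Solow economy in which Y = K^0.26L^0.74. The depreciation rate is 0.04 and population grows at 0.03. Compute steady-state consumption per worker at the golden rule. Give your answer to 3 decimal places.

Break-even investment rate: n + δ = 0.03 + 0.04 = 0.07.
Maximizing c = f(k) − (n+δ)·k gives f'(k) = n+δ, i.e. 0.26·k^(0.26−1) = 0.07, so k_gold = (0.26/0.07)^(1/0.74) ≈ 5.8898.
y_gold = 5.8898^0.26 ≈ 1.5857.
c_gold = y_gold − (n+δ)·k_gold = 1.5857 − 0.07·5.8898 ≈ 1.1734.

c_gold ≈ 1.173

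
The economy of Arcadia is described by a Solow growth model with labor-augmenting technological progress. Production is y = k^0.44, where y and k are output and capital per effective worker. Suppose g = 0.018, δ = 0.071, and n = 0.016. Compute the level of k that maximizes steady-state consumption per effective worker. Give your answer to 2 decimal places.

n + g + δ = 0.016 + 0.018 + 0.071 = 0.105.
Setting f'(k) = n+g+δ gives 0.44·k^(0.44−1) = 0.105, hence k_gold = (0.44/0.105)^(1/0.56) ≈ 12.9177.

k_gold ≈ 12.92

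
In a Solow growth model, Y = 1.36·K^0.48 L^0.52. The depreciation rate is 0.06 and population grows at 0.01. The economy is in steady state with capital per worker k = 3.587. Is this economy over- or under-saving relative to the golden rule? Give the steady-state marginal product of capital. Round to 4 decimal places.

under-saving; MPK ≈ 0.3360

Capital per worker breaks even when investment replaces (n + δ)·k; here n + δ = 0.07.
MPK = 0.48·1.36·k^(0.48−1) = 0.48·1.36·3.587^(-0.52) ≈ 0.3360.
MPK > 0.07, so the economy is dynamically efficient (under-saving).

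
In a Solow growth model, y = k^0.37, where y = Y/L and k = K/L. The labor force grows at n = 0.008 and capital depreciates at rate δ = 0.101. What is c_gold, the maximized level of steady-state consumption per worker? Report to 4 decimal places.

c_gold ≈ 1.2914

The effective depreciation rate is n + δ = 0.008 + 0.101 = 0.109.
Maximizing c = f(k) − (n+δ)·k gives f'(k) = n+δ, i.e. 0.37·k^(0.37−1) = 0.109, so k_gold = (0.37/0.109)^(1/0.63) ≈ 6.9583.
y_gold = 6.9583^0.37 ≈ 2.0499.
c_gold = y_gold − (n+δ)·k_gold = 2.0499 − 0.109·6.9583 ≈ 1.2914.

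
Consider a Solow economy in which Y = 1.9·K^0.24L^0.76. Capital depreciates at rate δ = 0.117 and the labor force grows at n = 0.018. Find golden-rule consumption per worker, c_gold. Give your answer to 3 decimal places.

c_gold ≈ 2.121

The effective depreciation rate is n + δ = 0.018 + 0.117 = 0.135.
Golden rule sets MPK = n+δ: 0.24·1.9·k^(0.24−1) = 0.135, so k_gold = (0.24·1.9/0.135)^(1/0.76) ≈ 4.9610.
y_gold = 1.9·4.9610^0.24 ≈ 2.7905.
c_gold = y_gold − (n+δ)·k_gold = 2.7905 − 0.135·4.9610 ≈ 2.1208.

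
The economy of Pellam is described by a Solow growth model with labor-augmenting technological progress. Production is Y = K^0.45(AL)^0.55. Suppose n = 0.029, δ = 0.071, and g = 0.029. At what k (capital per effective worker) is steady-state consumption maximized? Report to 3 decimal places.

k_gold ≈ 9.696

n + g + δ = 0.029 + 0.029 + 0.071 = 0.129.
At the golden rule the marginal product of capital equals n+g+δ: 0.45·k^(0.45−1) = 0.129. Solving, k_gold = (0.45/0.129)^(1/0.55) ≈ 9.6959.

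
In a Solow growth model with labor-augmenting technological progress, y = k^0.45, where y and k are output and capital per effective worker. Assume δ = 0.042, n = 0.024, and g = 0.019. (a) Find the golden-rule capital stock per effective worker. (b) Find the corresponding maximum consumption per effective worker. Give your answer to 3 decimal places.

(a) k_gold ≈ 20.701; (b) c_gold ≈ 2.151

Break-even investment rate: n + g + δ = 0.024 + 0.019 + 0.042 = 0.085.
Setting f'(k) = n+g+δ gives 0.45·k^(0.45−1) = 0.085, hence k_gold = (0.45/0.085)^(1/0.55) ≈ 20.7009.
y_gold = 20.7009^0.45 ≈ 3.9102; c_gold = y_gold − 0.085·k_gold ≈ 2.1506.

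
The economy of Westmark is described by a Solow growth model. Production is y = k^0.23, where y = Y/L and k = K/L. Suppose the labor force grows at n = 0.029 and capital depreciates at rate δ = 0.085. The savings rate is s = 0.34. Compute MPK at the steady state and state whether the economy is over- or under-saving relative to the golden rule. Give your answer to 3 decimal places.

The effective depreciation rate is n + δ = 0.029 + 0.085 = 0.114.
Steady-state k*: s·k^0.23 = 0.114·k gives k* = (0.34/0.114)^(1/0.77) ≈ 4.1336.
MPK = 0.23·4.1336^(-0.77) ≈ 0.0771.
MPK < n+δ = 0.114, so the economy is dynamically inefficient (over-saving).

over-saving; MPK ≈ 0.077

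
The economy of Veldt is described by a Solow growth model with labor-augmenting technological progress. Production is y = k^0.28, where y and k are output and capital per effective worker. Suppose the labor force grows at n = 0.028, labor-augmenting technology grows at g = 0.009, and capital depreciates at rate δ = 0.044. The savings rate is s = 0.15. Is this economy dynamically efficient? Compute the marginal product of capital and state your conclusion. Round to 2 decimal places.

dynamically efficient; MPK ≈ 0.15

n + g + δ = 0.028 + 0.009 + 0.044 = 0.081.
Steady-state k*: s·k^0.28 = 0.081·k gives k* = (0.15/0.081)^(1/0.72) ≈ 2.3533.
MPK = 0.28·2.3533^(-0.72) ≈ 0.1512.
MPK > n+g+δ = 0.081, so the economy is dynamically efficient (under-saving).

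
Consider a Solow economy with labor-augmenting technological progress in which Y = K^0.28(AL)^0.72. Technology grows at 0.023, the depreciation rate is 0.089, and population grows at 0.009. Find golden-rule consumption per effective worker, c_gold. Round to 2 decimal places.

n + g + δ = 0.009 + 0.023 + 0.089 = 0.121.
At the golden rule the marginal product of capital equals n+g+δ: 0.28·k^(0.28−1) = 0.121. Solving, k_gold = (0.28/0.121)^(1/0.72) ≈ 3.2068.
y_gold = 3.2068^0.28 ≈ 1.3858.
c_gold = y_gold − (n+g+δ)·k_gold = 1.3858 − 0.121·3.2068 ≈ 0.9978.

c_gold ≈ 1.00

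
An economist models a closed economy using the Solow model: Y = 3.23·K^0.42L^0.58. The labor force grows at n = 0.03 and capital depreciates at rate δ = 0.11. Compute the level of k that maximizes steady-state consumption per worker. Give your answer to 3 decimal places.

The effective depreciation rate is n + δ = 0.03 + 0.11 = 0.14.
Golden rule sets MPK = n+δ: 0.42·3.23·k^(0.42−1) = 0.14, so k_gold = (0.42·3.23/0.14)^(1/0.58) ≈ 50.1832.

k_gold ≈ 50.183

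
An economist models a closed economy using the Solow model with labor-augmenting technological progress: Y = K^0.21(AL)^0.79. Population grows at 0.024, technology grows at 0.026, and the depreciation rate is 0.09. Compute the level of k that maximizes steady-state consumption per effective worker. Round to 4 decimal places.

k_gold ≈ 1.6707

n + g + δ = 0.024 + 0.026 + 0.09 = 0.14.
At the golden rule the marginal product of capital equals n+g+δ: 0.21·k^(0.21−1) = 0.14. Solving, k_gold = (0.21/0.14)^(1/0.79) ≈ 1.6707.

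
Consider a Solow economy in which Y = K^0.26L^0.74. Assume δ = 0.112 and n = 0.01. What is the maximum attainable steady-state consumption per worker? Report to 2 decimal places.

c_gold ≈ 0.97

Capital per worker breaks even when investment replaces (n + δ)·k; here n + δ = 0.122.
Maximizing c = f(k) − (n+δ)·k gives f'(k) = n+δ, i.e. 0.26·k^(0.26−1) = 0.122, so k_gold = (0.26/0.122)^(1/0.74) ≈ 2.7802.
y_gold = 2.7802^0.26 ≈ 1.3045.
c_gold = y_gold − (n+δ)·k_gold = 1.3045 − 0.122·2.7802 ≈ 0.9654.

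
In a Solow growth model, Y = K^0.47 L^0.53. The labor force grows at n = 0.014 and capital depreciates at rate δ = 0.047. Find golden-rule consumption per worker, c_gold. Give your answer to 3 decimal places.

c_gold ≈ 3.241

Break-even investment rate: n + δ = 0.014 + 0.047 = 0.061.
Maximizing c = f(k) − (n+δ)·k gives f'(k) = n+δ, i.e. 0.47·k^(0.47−1) = 0.061, so k_gold = (0.47/0.061)^(1/0.53) ≈ 47.1137.
y_gold = 47.1137^0.47 ≈ 6.1148.
c_gold = y_gold − (n+δ)·k_gold = 6.1148 − 0.061·47.1137 ≈ 3.2408.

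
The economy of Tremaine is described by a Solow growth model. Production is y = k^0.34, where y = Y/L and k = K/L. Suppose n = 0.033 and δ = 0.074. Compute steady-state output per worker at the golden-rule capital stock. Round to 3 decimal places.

y_gold ≈ 1.814

Capital per worker breaks even when investment replaces (n + δ)·k; here n + δ = 0.107.
Maximizing c = f(k) − (n+δ)·k gives f'(k) = n+δ, i.e. 0.34·k^(0.34−1) = 0.107, so k_gold = (0.34/0.107)^(1/0.66) ≈ 5.7643.
Output: y_gold = k_gold^0.34 = 5.7643^0.34 ≈ 1.8141.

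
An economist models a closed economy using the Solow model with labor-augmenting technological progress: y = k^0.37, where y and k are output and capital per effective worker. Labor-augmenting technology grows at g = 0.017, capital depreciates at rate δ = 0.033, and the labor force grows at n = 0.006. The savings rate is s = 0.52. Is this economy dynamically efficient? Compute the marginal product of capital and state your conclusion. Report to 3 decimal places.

Capital per effective worker breaks even when investment replaces (n + g + δ)·k; here n + g + δ = 0.056.
Steady-state k*: s·k^0.37 = 0.056·k gives k* = (0.52/0.056)^(1/0.63) ≈ 34.3728.
MPK = 0.37·34.3728^(-0.63) ≈ 0.0398.
MPK < n+g+δ = 0.056, so the economy is dynamically inefficient (over-saving).

dynamically inefficient; MPK ≈ 0.040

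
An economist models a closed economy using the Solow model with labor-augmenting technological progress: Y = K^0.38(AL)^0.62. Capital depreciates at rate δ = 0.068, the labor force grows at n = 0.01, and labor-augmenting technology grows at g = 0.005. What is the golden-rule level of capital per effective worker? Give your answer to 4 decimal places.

Capital per effective worker breaks even when investment replaces (n + g + δ)·k; here n + g + δ = 0.083.
Golden rule sets MPK = n+g+δ: 0.38·k^(0.38−1) = 0.083, so k_gold = (0.38/0.083)^(1/0.62) ≈ 11.6320.

k_gold ≈ 11.6320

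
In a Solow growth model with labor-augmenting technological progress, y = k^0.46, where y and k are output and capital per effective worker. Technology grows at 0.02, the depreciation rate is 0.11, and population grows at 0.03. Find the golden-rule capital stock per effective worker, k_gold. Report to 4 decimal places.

n + g + δ = 0.03 + 0.02 + 0.11 = 0.16.
Setting f'(k) = n+g+δ gives 0.46·k^(0.46−1) = 0.16, hence k_gold = (0.46/0.16)^(1/0.54) ≈ 7.0685.

k_gold ≈ 7.0685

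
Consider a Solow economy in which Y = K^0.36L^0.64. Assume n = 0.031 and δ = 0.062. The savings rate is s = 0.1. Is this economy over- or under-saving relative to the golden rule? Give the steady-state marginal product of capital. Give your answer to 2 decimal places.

n + δ = 0.031 + 0.062 = 0.093.
Steady-state k*: s·k^0.36 = 0.093·k gives k* = (0.1/0.093)^(1/0.64) ≈ 1.1201.
MPK = 0.36·1.1201^(-0.64) ≈ 0.3348.
MPK > n+δ = 0.093, so the economy is dynamically efficient (under-saving).

under-saving; MPK ≈ 0.33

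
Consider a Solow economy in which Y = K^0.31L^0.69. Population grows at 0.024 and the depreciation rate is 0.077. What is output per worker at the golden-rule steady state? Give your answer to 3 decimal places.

Break-even investment rate: n + δ = 0.024 + 0.077 = 0.101.
Maximizing c = f(k) − (n+δ)·k gives f'(k) = n+δ, i.e. 0.31·k^(0.31−1) = 0.101, so k_gold = (0.31/0.101)^(1/0.69) ≈ 5.0799.
Output: y_gold = k_gold^0.31 = 5.0799^0.31 ≈ 1.6551.

y_gold ≈ 1.655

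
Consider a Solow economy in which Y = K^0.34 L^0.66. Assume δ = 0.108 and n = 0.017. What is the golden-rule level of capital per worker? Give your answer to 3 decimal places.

The effective depreciation rate is n + δ = 0.017 + 0.108 = 0.125.
Maximizing c = f(k) − (n+δ)·k gives f'(k) = n+δ, i.e. 0.34·k^(0.34−1) = 0.125, so k_gold = (0.34/0.125)^(1/0.66) ≈ 4.5545.

k_gold ≈ 4.554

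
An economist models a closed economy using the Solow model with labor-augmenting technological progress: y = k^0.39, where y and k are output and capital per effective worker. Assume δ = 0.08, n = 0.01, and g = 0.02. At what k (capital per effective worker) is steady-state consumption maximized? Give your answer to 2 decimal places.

n + g + δ = 0.01 + 0.02 + 0.08 = 0.11.
At the golden rule the marginal product of capital equals n+g+δ: 0.39·k^(0.39−1) = 0.11. Solving, k_gold = (0.39/0.11)^(1/0.61) ≈ 7.9635.

k_gold ≈ 7.96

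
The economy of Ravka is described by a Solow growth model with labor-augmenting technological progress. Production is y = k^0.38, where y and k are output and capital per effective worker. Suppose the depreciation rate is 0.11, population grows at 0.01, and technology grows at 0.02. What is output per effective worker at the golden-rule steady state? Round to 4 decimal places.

y_gold ≈ 1.8441

Break-even investment rate: n + g + δ = 0.01 + 0.02 + 0.11 = 0.14.
Golden rule sets MPK = n+g+δ: 0.38·k^(0.38−1) = 0.14, so k_gold = (0.38/0.14)^(1/0.62) ≈ 5.0055.
Output: y_gold = k_gold^0.38 = 5.0055^0.38 ≈ 1.8441.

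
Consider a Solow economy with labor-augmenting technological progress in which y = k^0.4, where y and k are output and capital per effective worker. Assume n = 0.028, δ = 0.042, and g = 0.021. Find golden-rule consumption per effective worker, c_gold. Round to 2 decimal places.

n + g + δ = 0.028 + 0.021 + 0.042 = 0.091.
Golden rule sets MPK = n+g+δ: 0.4·k^(0.4−1) = 0.091, so k_gold = (0.4/0.091)^(1/0.6) ≈ 11.7950.
y_gold = 11.7950^0.4 ≈ 2.6834.
c_gold = y_gold − (n+g+δ)·k_gold = 2.6834 − 0.091·11.7950 ≈ 1.6100.

c_gold ≈ 1.61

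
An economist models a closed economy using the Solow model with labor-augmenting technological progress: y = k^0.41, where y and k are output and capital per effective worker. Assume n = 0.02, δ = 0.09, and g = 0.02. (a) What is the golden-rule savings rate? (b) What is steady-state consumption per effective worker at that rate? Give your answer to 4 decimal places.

(a) s_gold = 0.4100; (b) c_gold ≈ 1.3107

Capital per effective worker breaks even when investment replaces (n + g + δ)·k; here n + g + δ = 0.13.
For Cobb-Douglas, s_gold equals capital's share: s_gold = 0.41.
Setting f'(k) = n+g+δ gives 0.41·k^(0.41−1) = 0.13, hence k_gold = (0.41/0.13)^(1/0.59) ≈ 7.0064.
y_gold = 7.0064^0.41 ≈ 2.2215; c_gold = (1−0.41)·y_gold ≈ 1.3107.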